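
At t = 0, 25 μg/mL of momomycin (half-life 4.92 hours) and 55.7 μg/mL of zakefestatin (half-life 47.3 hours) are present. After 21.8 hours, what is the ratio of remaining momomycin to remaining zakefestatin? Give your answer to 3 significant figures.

0.0286

momomycin: 25 × (1/2)^(21.8/4.92) = 25 × (1/2)^4.4309 ≈ 1.1591 μg/mL.
zakefestatin: 55.7 × (1/2)^(21.8/47.3) = 55.7 × (1/2)^0.46089 ≈ 40.468 μg/mL.
Ratio ≈ 1.1591 / 40.468 ≈ 0.028641.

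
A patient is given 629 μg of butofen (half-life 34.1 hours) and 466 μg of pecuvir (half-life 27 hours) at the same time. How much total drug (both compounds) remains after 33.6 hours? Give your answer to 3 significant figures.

butofen: 629 × (1/2)^(33.6/34.1) = 629 × (1/2)^0.98534 ≈ 317.71 μg.
pecuvir: 466 × (1/2)^(33.6/27) = 466 × (1/2)^1.2444 ≈ 196.68 μg.
Total = 317.71 + 196.68 ≈ 514.4 μg.

514 μg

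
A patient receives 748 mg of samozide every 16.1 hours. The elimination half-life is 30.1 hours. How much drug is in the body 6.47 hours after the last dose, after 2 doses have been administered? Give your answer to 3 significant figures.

The 2 doses were given 22.57, 6.47 hours ago.
Total = 748·(1/2)^(22.57/30.1) + 748·(1/2)^(6.47/30.1)
      = 444.81 + 644.46 ≈ 1089.3 mg.

1090 mg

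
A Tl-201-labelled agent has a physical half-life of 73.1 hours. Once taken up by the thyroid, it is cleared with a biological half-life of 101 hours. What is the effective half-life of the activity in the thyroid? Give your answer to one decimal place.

42.4 hours

1/t_eff = 1/t_phys + 1/t_biol = 1/73.1 + 1/101 = 0.023581 per hour.
t_eff = 73.1 × 101 / (73.1 + 101) ≈ 42.407 hours.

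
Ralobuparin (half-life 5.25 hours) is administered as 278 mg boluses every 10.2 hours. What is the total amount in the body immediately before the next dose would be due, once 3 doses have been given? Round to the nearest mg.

The 3 doses were given 30.6, 20.4, 10.2 hours ago.
Total = 278·(1/2)^(30.6/5.25) + 278·(1/2)^(20.4/5.25) + 278·(1/2)^(10.2/5.25)
      = 4.8918 + 18.807 + 72.308 ≈ 96.007 mg.

96 mg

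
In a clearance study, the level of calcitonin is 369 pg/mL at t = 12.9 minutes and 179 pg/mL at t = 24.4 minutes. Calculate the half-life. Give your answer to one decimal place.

11.0 minutes

Over Δt = 24.4 − 12.9 = 11.5 minutes, the level fell by a factor of 369/179 ≈ 2.0615.
n = log₂(2.0615) ≈ 1.0437 half-lives, so t½ = 11.5/1.0437 ≈ 11.019 minutes.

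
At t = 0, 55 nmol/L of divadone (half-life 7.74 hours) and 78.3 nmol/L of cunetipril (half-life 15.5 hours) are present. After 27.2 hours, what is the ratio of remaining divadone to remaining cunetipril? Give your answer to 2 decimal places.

0.21

divadone: 55 × (1/2)^(27.2/7.74) = 55 × (1/2)^3.5142 ≈ 4.8137 nmol/L.
cunetipril: 78.3 × (1/2)^(27.2/15.5) = 78.3 × (1/2)^1.7548 ≈ 23.201 nmol/L.
Ratio ≈ 4.8137 / 23.201 ≈ 0.20748.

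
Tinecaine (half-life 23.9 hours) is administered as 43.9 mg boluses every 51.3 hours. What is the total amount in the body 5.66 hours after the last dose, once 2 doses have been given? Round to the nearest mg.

The 2 doses were given 56.96, 5.66 hours ago.
Total = 43.9·(1/2)^(56.96/23.9) + 43.9·(1/2)^(5.66/23.9)
      = 8.4145 + 37.254 ≈ 45.669 mg.

46 mg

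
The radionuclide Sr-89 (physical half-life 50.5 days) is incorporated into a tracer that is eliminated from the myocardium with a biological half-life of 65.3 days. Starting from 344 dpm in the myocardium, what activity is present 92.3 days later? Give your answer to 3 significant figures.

36.4 dpm

1/t_eff = 1/t_phys + 1/t_biol = 1/50.5 + 1/65.3 = 0.035116 per day.
t_eff = 50.5 × 65.3 / (50.5 + 65.3) ≈ 28.477 days.
Remaining = 344 × (1/2)^(92.3/28.477) = 344 × (1/2)^3.2412 ≈ 36.38 dpm.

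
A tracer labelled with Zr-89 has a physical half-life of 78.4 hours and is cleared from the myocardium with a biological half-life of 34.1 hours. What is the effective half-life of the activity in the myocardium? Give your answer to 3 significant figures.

1/t_eff = 1/t_phys + 1/t_biol = 1/78.4 + 1/34.1 = 0.042081 per hour.
t_eff = 78.4 × 34.1 / (78.4 + 34.1) ≈ 23.764 hours.

23.8 hours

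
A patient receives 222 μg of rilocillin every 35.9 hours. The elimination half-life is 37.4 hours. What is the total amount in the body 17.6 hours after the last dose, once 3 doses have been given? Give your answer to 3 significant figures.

The 3 doses were given 89.4, 53.5, 17.6 hours ago.
Total = 222·(1/2)^(89.4/37.4) + 222·(1/2)^(53.5/37.4) + 222·(1/2)^(17.6/37.4)
      = 42.343 + 82.364 + 160.21 ≈ 284.92 μg.

285 μg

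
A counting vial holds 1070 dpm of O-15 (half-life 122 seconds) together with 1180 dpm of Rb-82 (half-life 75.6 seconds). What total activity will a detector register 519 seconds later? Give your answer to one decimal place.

O-15: 1070 × (1/2)^(519/122) = 1070 × (1/2)^4.2541 ≈ 56.075 dpm.
Rb-82: 1180 × (1/2)^(519/75.6) = 1180 × (1/2)^6.8651 ≈ 10.122 dpm.
Total = 56.075 + 10.122 ≈ 66.198 dpm.

66.2 dpm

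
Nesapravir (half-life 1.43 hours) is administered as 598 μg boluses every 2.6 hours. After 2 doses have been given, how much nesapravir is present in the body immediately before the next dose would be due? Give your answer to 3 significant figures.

The 2 doses were given 5.2, 2.6 hours ago.
Total = 598·(1/2)^(5.2/1.43) + 598·(1/2)^(2.6/1.43)
      = 48.089 + 169.58 ≈ 217.67 μg.

218 μg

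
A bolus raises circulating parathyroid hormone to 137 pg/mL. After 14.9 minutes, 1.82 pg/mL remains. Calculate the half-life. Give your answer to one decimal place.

A/A₀ = 1.82/137 ≈ 0.013285.
n = log₂(75.275) ≈ 6.2341 half-lives elapsed in 14.9 minutes.
t½ = 14.9/6.2341 ≈ 2.3901 minutes.

2.4 minutes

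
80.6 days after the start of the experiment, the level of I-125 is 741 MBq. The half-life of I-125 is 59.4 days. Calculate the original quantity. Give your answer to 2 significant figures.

1900 MBq

Number of half-lives elapsed: n = 80.6/59.4 ≈ 1.3569.
A₀ = A × 2^n = 741 × 2^1.3569 = 741 × 2.5613 ≈ 1898 MBq.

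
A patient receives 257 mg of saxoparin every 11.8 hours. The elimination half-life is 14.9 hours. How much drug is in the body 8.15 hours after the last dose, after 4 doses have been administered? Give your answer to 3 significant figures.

The 4 doses were given 43.55, 31.75, 19.95, 8.15 hours ago.
Total = 257·(1/2)^(43.55/14.9) + 257·(1/2)^(31.75/14.9) + 257·(1/2)^(19.95/14.9) + 257·(1/2)^(8.15/14.9)
      = 33.89 + 58.678 + 101.6 + 175.9 ≈ 370.07 mg.

370 mg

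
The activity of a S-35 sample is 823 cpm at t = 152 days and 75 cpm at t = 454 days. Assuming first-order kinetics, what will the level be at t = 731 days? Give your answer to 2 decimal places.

8.33 cpm

Over Δt = 454 − 152 = 302 days, the level fell by a factor of 823/75 ≈ 10.973.
n = log₂(10.973) ≈ 3.4559 half-lives, so t½ = 302/3.4559 ≈ 87.386 days.
From t = 454 to t = 731: 75 × (1/2)^((731−454)/87.386) ≈ 8.3338 cpm.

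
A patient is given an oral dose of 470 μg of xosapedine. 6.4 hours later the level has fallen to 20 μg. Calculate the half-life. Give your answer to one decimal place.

A/A₀ = 20/470 ≈ 0.042553.
n = log₂(23.5) ≈ 4.5546 half-lives elapsed in 6.4 hours.
t½ = 6.4/4.5546 ≈ 1.4052 hours.

1.4 hours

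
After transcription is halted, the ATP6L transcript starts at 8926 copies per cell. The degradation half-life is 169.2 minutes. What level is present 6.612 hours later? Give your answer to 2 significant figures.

1800 copies per cell

Convert the elapsed time: 6.612 hours = 396.72 minutes.
Number of half-lives: n = 396.72/169.2 ≈ 2.3447.
Remaining = 8926 × (1/2)^2.3447 = 8926 × 0.19687 ≈ 1757.3 copies per cell.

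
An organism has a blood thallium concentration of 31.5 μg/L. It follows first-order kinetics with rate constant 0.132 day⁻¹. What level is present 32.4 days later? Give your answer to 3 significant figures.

0.437 μg/L

t½ = ln 2 / k = 0.69315 / 0.132 ≈ 5.2511 days.
Number of half-lives: n = 32.4/5.2511 ≈ 6.1701.
Remaining = 31.5 × (1/2)^6.1701 = 31.5 × 0.013887 ≈ 0.43744 μg/L.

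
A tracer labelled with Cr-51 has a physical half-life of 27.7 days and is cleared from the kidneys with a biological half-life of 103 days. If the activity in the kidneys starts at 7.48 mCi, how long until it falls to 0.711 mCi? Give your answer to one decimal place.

1/t_eff = 1/t_phys + 1/t_biol = 1/27.7 + 1/103 = 0.04581 per day.
t_eff = 27.7 × 103 / (27.7 + 103) ≈ 21.829 days.
n = log₂(7.48/0.711) ≈ 3.3951; t = 3.3951 × 21.829 ≈ 74.113 days.

74.1 days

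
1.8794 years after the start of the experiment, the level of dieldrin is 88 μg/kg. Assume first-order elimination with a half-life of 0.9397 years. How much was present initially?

352 μg/kg

Number of half-lives elapsed: n = 1.8794/0.9397 ≈ 2.
A₀ = A × 2^n = 88 × 2^2 = 88 × 4 ≈ 352 μg/kg.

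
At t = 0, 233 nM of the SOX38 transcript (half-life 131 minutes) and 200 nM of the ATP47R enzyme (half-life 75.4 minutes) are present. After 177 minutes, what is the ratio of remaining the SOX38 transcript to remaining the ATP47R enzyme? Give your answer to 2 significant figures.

2.3

SOX38 transcript: 233 × (1/2)^(177/131) = 233 × (1/2)^1.3511 ≈ 91.332 nM.
ATP47R enzyme: 200 × (1/2)^(177/75.4) = 200 × (1/2)^2.3475 ≈ 39.298 nM.
Ratio ≈ 91.332 / 39.298 ≈ 2.3241.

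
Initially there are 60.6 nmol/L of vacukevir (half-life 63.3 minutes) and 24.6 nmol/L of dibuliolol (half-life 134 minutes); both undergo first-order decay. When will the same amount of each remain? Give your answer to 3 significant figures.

156 minutes

Set 60.6·(1/2)^(t/63.3) = 24.6·(1/2)^(t/134).
Taking log₂: log₂(60.6/24.6) = t·(1/63.3 − 1/134).
log₂(2.4634) = 1.3007; 1/63.3 − 1/134 = 0.0083351.
t = 1.3007 / 0.0083351 ≈ 156.05 minutes.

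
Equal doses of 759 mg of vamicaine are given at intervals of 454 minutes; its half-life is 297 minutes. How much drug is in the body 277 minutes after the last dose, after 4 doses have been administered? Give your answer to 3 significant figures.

The 4 doses were given 1639, 1185, 731, 277 minutes ago.
Total = 759·(1/2)^(1639/297) + 759·(1/2)^(1185/297) + 759·(1/2)^(731/297) + 759·(1/2)^(277/297)
      = 16.558 + 47.771 + 137.82 + 397.63 ≈ 599.79 mg.

600 mg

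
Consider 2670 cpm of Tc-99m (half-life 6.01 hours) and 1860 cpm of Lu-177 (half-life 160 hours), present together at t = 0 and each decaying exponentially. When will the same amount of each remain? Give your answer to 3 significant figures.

Set 2670·(1/2)^(t/6.01) = 1860·(1/2)^(t/160).
Taking log₂: log₂(2670/1860) = t·(1/6.01 − 1/160).
log₂(1.4355) = 0.52154; 1/6.01 − 1/160 = 0.16014.
t = 0.52154 / 0.16014 ≈ 3.2568 hours.

3.26 hours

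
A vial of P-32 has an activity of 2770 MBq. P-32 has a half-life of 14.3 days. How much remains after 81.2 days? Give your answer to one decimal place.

Number of half-lives: n = 81.2/14.3 ≈ 5.6783.
Remaining = 2770 × (1/2)^5.6783 = 2770 × 0.019528 ≈ 54.092 MBq.

54.1 MBq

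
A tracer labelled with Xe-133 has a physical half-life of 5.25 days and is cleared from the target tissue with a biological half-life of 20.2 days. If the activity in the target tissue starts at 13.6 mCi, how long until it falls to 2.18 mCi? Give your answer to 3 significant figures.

1/t_eff = 1/t_phys + 1/t_biol = 1/5.25 + 1/20.2 = 0.23998 per day.
t_eff = 5.25 × 20.2 / (5.25 + 20.2) ≈ 4.167 days.
n = log₂(13.6/2.18) ≈ 2.6412; t = 2.6412 × 4.167 ≈ 11.006 days.

11.0 days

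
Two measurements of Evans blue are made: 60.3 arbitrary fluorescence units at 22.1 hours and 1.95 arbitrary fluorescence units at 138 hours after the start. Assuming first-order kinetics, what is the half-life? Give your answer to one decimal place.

23.4 hours

Over Δt = 138 − 22.1 = 115.9 hours, the level fell by a factor of 60.3/1.95 ≈ 30.923.
n = log₂(30.923) ≈ 4.9506 half-lives, so t½ = 115.9/4.9506 ≈ 23.411 hours.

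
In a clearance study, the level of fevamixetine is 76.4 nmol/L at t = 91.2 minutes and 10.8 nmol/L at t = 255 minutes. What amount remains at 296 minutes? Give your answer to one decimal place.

Over Δt = 255 − 91.2 = 163.8 minutes, the level fell by a factor of 76.4/10.8 ≈ 7.0741.
n = log₂(7.0741) ≈ 2.8225 half-lives, so t½ = 163.8/2.8225 ≈ 58.033 minutes.
From t = 255 to t = 296: 10.8 × (1/2)^((296−255)/58.033) ≈ 6.6183 nmol/L.

6.6 nmol/L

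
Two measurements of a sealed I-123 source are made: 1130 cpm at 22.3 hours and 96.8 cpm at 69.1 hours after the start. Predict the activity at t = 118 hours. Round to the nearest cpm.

Over Δt = 69.1 − 22.3 = 46.8 hours, the level fell by a factor of 1130/96.8 ≈ 11.674.
n = log₂(11.674) ≈ 3.5452 half-lives, so t½ = 46.8/3.5452 ≈ 13.201 hours.
From t = 69.1 to t = 118: 96.8 × (1/2)^((118−69.1)/13.201) ≈ 7.4265 cpm.

7 cpm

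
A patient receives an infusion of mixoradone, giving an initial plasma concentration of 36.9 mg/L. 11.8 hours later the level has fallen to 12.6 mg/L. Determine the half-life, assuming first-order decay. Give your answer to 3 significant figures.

A/A₀ = 12.6/36.9 ≈ 0.34146.
n = log₂(2.9286) ≈ 1.5502 half-lives elapsed in 11.8 hours.
t½ = 11.8/1.5502 ≈ 7.6119 hours.

7.61 hours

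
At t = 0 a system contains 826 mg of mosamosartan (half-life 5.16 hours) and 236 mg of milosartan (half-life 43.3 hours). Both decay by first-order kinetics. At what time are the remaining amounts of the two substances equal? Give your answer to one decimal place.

Set 826·(1/2)^(t/5.16) = 236·(1/2)^(t/43.3).
Taking log₂: log₂(826/236) = t·(1/5.16 − 1/43.3).
log₂(3.5) = 1.8074; 1/5.16 − 1/43.3 = 0.1707.
t = 1.8074 / 0.1707 ≈ 10.588 hours.

10.6 hours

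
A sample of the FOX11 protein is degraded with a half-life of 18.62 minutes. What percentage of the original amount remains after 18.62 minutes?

50%

n = 18.62/18.62 ≈ 1 half-life.
Fraction remaining = (1/2)^1 ≈ 0.5, i.e. 50%.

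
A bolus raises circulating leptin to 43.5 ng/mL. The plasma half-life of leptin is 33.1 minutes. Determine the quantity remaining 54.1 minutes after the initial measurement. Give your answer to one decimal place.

14.0 ng/mL

Number of half-lives: n = 54.1/33.1 ≈ 1.6344.
Remaining = 43.5 × (1/2)^1.6344 = 43.5 × 0.3221 ≈ 14.011 ng/mL.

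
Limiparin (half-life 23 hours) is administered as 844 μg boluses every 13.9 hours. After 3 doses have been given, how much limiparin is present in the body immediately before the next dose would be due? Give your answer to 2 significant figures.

1200 μg

The 3 doses were given 41.7, 27.8, 13.9 hours ago.
Total = 844·(1/2)^(41.7/23) + 844·(1/2)^(27.8/23) + 844·(1/2)^(13.9/23)
      = 240.19 + 365.16 + 555.16 ≈ 1160.5 μg.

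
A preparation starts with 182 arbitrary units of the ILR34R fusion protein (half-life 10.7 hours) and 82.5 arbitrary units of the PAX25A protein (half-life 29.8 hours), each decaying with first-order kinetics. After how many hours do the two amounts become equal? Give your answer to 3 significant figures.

19.1 hours

Set 182·(1/2)^(t/10.7) = 82.5·(1/2)^(t/29.8).
Taking log₂: log₂(182/82.5) = t·(1/10.7 − 1/29.8).
log₂(2.2061) = 1.1415; 1/10.7 − 1/29.8 = 0.059901.
t = 1.1415 / 0.059901 ≈ 19.056 hours.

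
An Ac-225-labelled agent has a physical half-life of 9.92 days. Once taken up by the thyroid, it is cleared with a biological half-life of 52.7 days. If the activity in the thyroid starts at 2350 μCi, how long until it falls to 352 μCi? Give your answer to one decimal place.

1/t_eff = 1/t_phys + 1/t_biol = 1/9.92 + 1/52.7 = 0.11978 per day.
t_eff = 9.92 × 52.7 / (9.92 + 52.7) ≈ 8.3485 days.
n = log₂(2350/352) ≈ 2.739; t = 2.739 × 8.3485 ≈ 22.867 days.

22.9 days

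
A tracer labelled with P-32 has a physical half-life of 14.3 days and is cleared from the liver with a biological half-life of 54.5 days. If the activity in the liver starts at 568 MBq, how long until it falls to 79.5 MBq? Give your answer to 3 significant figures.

1/t_eff = 1/t_phys + 1/t_biol = 1/14.3 + 1/54.5 = 0.088279 per day.
t_eff = 14.3 × 54.5 / (14.3 + 54.5) ≈ 11.328 days.
n = log₂(568/79.5) ≈ 2.8369; t = 2.8369 × 11.328 ≈ 32.135 days.

32.1 days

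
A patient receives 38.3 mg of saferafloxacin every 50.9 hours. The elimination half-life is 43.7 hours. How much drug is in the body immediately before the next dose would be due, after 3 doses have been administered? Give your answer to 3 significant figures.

28.1 mg

The 3 doses were given 152.7, 101.8, 50.9 hours ago.
Total = 38.3·(1/2)^(152.7/43.7) + 38.3·(1/2)^(101.8/43.7) + 38.3·(1/2)^(50.9/43.7)
      = 3.3987 + 7.6198 + 17.083 ≈ 28.102 mg.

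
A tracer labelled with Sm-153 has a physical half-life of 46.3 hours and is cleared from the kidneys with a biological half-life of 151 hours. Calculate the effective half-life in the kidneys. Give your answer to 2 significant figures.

35 hours

1/t_eff = 1/t_phys + 1/t_biol = 1/46.3 + 1/151 = 0.028221 per hour.
t_eff = 46.3 × 151 / (46.3 + 151) ≈ 35.435 hours.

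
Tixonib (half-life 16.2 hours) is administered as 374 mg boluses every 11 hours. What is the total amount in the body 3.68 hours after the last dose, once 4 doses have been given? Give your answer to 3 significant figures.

722 mg

The 4 doses were given 36.68, 25.68, 14.68, 3.68 hours ago.
Total = 374·(1/2)^(36.68/16.2) + 374·(1/2)^(25.68/16.2) + 374·(1/2)^(14.68/16.2) + 374·(1/2)^(3.68/16.2)
      = 77.854 + 124.65 + 199.57 + 319.51 ≈ 721.58 mg.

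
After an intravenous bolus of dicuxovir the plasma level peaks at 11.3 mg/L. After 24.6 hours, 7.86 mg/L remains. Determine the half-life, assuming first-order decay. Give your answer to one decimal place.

A/A₀ = 7.86/11.3 ≈ 0.69558.
n = log₂(1.4377) ≈ 0.52372 half-lives elapsed in 24.6 hours.
t½ = 24.6/0.52372 ≈ 46.972 hours.

47.0 hours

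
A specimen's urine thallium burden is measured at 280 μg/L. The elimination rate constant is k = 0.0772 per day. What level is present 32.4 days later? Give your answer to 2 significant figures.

23 μg/L

t½ = ln 2 / k = 0.69315 / 0.0772 ≈ 8.9786 days.
Number of half-lives: n = 32.4/8.9786 ≈ 3.6086.
Remaining = 280 × (1/2)^3.6086 = 280 × 0.08198 ≈ 22.954 μg/L.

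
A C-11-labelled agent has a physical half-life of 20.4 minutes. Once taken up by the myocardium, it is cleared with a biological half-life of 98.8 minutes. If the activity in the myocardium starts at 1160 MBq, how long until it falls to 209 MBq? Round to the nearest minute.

42 minutes

1/t_eff = 1/t_phys + 1/t_biol = 1/20.4 + 1/98.8 = 0.059141 per minute.
t_eff = 20.4 × 98.8 / (20.4 + 98.8) ≈ 16.909 minutes.
n = log₂(1160/209) ≈ 2.4725; t = 2.4725 × 16.909 ≈ 41.808 minutes.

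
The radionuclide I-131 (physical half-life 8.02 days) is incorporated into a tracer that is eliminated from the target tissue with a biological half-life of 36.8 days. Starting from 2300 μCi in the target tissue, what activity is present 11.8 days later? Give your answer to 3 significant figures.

1/t_eff = 1/t_phys + 1/t_biol = 1/8.02 + 1/36.8 = 0.15186 per day.
t_eff = 8.02 × 36.8 / (8.02 + 36.8) ≈ 6.5849 days.
Remaining = 2300 × (1/2)^(11.8/6.5849) = 2300 × (1/2)^1.792 ≈ 664.19 μCi.

664 μCi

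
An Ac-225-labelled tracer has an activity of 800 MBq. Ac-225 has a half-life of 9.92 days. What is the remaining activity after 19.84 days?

Elapsed time is 2 half-lives (19.84/9.92).
Each half-life halves the amount: 800 × (1/2)^2 = 800/4 = 200 MBq.

200 MBq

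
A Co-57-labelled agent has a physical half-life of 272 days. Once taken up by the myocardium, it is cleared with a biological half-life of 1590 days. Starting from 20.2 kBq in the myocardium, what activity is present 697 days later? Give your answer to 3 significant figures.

2.52 kBq

1/t_eff = 1/t_phys + 1/t_biol = 1/272 + 1/1590 = 0.0043054 per day.
t_eff = 272 × 1590 / (272 + 1590) ≈ 232.27 days.
Remaining = 20.2 × (1/2)^(697/232.27) = 20.2 × (1/2)^3.0009 ≈ 2.5235 kBq.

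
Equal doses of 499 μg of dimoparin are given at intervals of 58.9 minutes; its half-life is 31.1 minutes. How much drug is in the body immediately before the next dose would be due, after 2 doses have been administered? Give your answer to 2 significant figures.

170 μg

The 2 doses were given 117.8, 58.9 minutes ago.
Total = 499·(1/2)^(117.8/31.1) + 499·(1/2)^(58.9/31.1)
      = 36.13 + 134.27 ≈ 170.4 μg.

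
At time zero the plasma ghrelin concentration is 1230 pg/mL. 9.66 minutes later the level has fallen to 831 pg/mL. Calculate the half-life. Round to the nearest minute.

A/A₀ = 831/1230 ≈ 0.67561.
n = log₂(1.4801) ≈ 0.56574 half-lives elapsed in 9.66 minutes.
t½ = 9.66/0.56574 ≈ 17.075 minutes.

17 minutes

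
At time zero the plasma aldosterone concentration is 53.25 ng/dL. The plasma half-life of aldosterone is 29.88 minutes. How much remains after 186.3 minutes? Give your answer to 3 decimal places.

0.707 ng/dL

Number of half-lives: n = 186.3/29.88 ≈ 6.2349.
Remaining = 53.25 × (1/2)^6.2349 = 53.25 × 0.013277 ≈ 0.70699 ng/dL.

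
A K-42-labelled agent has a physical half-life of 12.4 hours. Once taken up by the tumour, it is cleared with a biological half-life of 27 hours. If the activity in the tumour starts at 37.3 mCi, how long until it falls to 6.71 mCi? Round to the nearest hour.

1/t_eff = 1/t_phys + 1/t_biol = 1/12.4 + 1/27 = 0.11768 per hour.
t_eff = 12.4 × 27 / (12.4 + 27) ≈ 8.4975 hours.
n = log₂(37.3/6.71) ≈ 2.4748; t = 2.4748 × 8.4975 ≈ 21.029 hours.

21 hours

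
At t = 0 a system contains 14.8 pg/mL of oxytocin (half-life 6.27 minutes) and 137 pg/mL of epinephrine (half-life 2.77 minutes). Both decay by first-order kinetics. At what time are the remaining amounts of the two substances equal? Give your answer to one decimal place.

Set 14.8·(1/2)^(t/6.27) = 137·(1/2)^(t/2.77).
Taking log₂: log₂(14.8/137) = t·(1/6.27 − 1/2.77).
log₂(0.10803) = -3.2105; 1/6.27 − 1/2.77 = -0.20152.
t = -3.2105 / -0.20152 ≈ 15.931 minutes.

15.9 minutes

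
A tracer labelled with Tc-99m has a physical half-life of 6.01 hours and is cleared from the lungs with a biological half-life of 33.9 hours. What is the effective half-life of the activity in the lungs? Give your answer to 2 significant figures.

1/t_eff = 1/t_phys + 1/t_biol = 1/6.01 + 1/33.9 = 0.19589 per hour.
t_eff = 6.01 × 33.9 / (6.01 + 33.9) ≈ 5.105 hours.

5.1 hours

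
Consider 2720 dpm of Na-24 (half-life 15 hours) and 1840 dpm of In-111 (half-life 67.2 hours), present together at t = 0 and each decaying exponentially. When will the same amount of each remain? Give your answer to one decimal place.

10.9 hours

Set 2720·(1/2)^(t/15) = 1840·(1/2)^(t/67.2).
Taking log₂: log₂(2720/1840) = t·(1/15 − 1/67.2).
log₂(1.4783) = 0.5639; 1/15 − 1/67.2 = 0.051786.
t = 0.5639 / 0.051786 ≈ 10.889 hours.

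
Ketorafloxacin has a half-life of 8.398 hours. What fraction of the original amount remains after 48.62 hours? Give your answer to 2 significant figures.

n = 48.62/8.398 ≈ 5.7895 half-lives.
Fraction remaining = (1/2)^5.7895 ≈ 0.01808.

0.018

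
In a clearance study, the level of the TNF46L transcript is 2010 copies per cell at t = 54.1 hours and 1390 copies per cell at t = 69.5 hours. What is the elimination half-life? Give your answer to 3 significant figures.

Over Δt = 69.5 − 54.1 = 15.4 hours, the level fell by a factor of 2010/1390 ≈ 1.446.
n = log₂(1.446) ≈ 0.53211 half-lives, so t½ = 15.4/0.53211 ≈ 28.941 hours.

28.9 hours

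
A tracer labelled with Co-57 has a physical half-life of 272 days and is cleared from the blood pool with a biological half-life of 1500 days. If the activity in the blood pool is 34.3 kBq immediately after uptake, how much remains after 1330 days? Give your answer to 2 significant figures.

1/t_eff = 1/t_phys + 1/t_biol = 1/272 + 1/1500 = 0.0043431 per day.
t_eff = 272 × 1500 / (272 + 1500) ≈ 230.25 days.
Remaining = 34.3 × (1/2)^(1330/230.25) = 34.3 × (1/2)^5.7764 ≈ 0.6258 kBq.

0.63 kBq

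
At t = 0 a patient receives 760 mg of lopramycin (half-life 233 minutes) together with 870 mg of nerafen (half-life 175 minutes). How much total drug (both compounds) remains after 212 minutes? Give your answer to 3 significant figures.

lopramycin: 760 × (1/2)^(212/233) = 760 × (1/2)^0.90987 ≈ 404.5 mg.
nerafen: 870 × (1/2)^(212/175) = 870 × (1/2)^1.2114 ≈ 375.7 mg.
Total = 404.5 + 375.7 ≈ 780.2 mg.

780 mg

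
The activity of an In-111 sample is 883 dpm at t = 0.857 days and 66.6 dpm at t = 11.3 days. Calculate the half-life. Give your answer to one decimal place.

Over Δt = 11.3 − 0.857 = 10.443 days, the level fell by a factor of 883/66.6 ≈ 13.258.
n = log₂(13.258) ≈ 3.7288 half-lives, so t½ = 10.443/3.7288 ≈ 2.8006 days.

2.8 days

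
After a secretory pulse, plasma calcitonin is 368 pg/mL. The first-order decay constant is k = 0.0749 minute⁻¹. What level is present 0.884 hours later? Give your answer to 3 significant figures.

6.93 pg/mL

t½ = ln 2 / k = 0.69315 / 0.0749 ≈ 9.2543 minutes.
Convert the elapsed time: 0.884 hours = 53.04 minutes.
Number of half-lives: n = 53.04/9.2543 ≈ 5.7314.
Remaining = 368 × (1/2)^5.7314 = 368 × 0.018823 ≈ 6.9267 pg/mL.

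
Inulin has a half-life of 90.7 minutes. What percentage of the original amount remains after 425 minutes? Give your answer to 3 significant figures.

3.89%

n = 425/90.7 ≈ 4.6858 half-lives.
Fraction remaining = (1/2)^4.6858 ≈ 0.038854, i.e. 3.8854%.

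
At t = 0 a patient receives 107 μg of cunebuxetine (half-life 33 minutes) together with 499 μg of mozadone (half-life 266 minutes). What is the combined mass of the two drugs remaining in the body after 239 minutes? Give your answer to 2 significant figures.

270 μg

cunebuxetine: 107 × (1/2)^(239/33) = 107 × (1/2)^7.2424 ≈ 0.70664 μg.
mozadone: 499 × (1/2)^(239/266) = 499 × (1/2)^0.8985 ≈ 267.69 μg.
Total = 0.70664 + 267.69 ≈ 268.39 μg.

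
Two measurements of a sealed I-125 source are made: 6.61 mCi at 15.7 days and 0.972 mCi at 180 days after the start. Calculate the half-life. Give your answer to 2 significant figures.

Over Δt = 180 − 15.7 = 164.3 days, the level fell by a factor of 6.61/0.972 ≈ 6.8004.
n = log₂(6.8004) ≈ 2.7656 half-lives, so t½ = 164.3/2.7656 ≈ 59.408 days.

59 days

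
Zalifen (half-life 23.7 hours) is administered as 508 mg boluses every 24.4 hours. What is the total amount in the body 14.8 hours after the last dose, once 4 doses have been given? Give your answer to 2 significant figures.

610 mg

The 4 doses were given 88, 63.6, 39.2, 14.8 hours ago.
Total = 508·(1/2)^(88/23.7) + 508·(1/2)^(63.6/23.7) + 508·(1/2)^(39.2/23.7) + 508·(1/2)^(14.8/23.7)
      = 38.736 + 79.074 + 161.42 + 329.52 ≈ 608.75 mg.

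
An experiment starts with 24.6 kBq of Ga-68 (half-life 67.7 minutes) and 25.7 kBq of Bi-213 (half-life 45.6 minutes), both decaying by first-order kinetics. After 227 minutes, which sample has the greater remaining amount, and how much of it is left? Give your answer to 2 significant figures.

Ga-68: 24.6 × (1/2)^3.353 ≈ 2.4075 kBq.
Bi-213: 25.7 × (1/2)^4.9781 ≈ 0.81543 kBq.
Ga-68 has more remaining, at ≈ 2.4075 kBq.

Ga-68, 2.4 kBq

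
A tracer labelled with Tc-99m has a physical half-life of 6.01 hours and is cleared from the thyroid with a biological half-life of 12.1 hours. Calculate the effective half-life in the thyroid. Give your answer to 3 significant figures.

4.02 hours

1/t_eff = 1/t_phys + 1/t_biol = 1/6.01 + 1/12.1 = 0.24903 per hour.
t_eff = 6.01 × 12.1 / (6.01 + 12.1) ≈ 4.0155 hours.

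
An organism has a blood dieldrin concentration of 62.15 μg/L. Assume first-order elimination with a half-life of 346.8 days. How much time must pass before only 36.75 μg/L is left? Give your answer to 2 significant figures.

260 days

Fraction remaining = 36.75/62.15 ≈ 0.59131.
n = log₂(62.15/36.75) = ln(1.6912)/ln 2 ≈ 0.75801 half-lives.
t = n × t½ = 0.75801 × 346.8 ≈ 262.88 days.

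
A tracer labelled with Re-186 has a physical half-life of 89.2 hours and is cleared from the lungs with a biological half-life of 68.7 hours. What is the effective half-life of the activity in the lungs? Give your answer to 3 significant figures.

1/t_eff = 1/t_phys + 1/t_biol = 1/89.2 + 1/68.7 = 0.025767 per hour.
t_eff = 89.2 × 68.7 / (89.2 + 68.7) ≈ 38.81 hours.

38.8 hours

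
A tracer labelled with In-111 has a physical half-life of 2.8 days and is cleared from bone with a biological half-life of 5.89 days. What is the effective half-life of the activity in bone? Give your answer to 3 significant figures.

1/t_eff = 1/t_phys + 1/t_biol = 1/2.8 + 1/5.89 = 0.52692 per day.
t_eff = 2.8 × 5.89 / (2.8 + 5.89) ≈ 1.8978 days.

1.90 days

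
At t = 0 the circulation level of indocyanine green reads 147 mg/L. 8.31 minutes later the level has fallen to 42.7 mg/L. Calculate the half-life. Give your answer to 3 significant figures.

A/A₀ = 42.7/147 ≈ 0.29048.
n = log₂(3.4426) ≈ 1.7835 half-lives elapsed in 8.31 minutes.
t½ = 8.31/1.7835 ≈ 4.6594 minutes.

4.66 minutes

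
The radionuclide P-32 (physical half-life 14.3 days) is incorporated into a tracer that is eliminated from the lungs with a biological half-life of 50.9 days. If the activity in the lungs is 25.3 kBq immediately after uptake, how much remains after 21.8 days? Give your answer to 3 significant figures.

1/t_eff = 1/t_phys + 1/t_biol = 1/14.3 + 1/50.9 = 0.089576 per day.
t_eff = 14.3 × 50.9 / (14.3 + 50.9) ≈ 11.164 days.
Remaining = 25.3 × (1/2)^(21.8/11.164) = 25.3 × (1/2)^1.9528 ≈ 6.5355 kBq.

6.54 kBq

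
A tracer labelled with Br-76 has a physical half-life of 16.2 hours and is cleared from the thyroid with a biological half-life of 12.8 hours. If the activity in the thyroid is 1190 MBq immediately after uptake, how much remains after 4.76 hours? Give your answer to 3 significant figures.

1/t_eff = 1/t_phys + 1/t_biol = 1/16.2 + 1/12.8 = 0.13985 per hour.
t_eff = 16.2 × 12.8 / (16.2 + 12.8) ≈ 7.1503 hours.
Remaining = 1190 × (1/2)^(4.76/7.1503) = 1190 × (1/2)^0.6657 ≈ 750.15 MBq.

750 MBq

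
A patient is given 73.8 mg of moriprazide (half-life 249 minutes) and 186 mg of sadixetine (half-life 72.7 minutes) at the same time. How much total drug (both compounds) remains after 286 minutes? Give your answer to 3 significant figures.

moriprazide: 73.8 × (1/2)^(286/249) = 73.8 × (1/2)^1.1486 ≈ 33.289 mg.
sadixetine: 186 × (1/2)^(286/72.7) = 186 × (1/2)^3.934 ≈ 12.169 mg.
Total = 33.289 + 12.169 ≈ 45.458 mg.

45.5 mg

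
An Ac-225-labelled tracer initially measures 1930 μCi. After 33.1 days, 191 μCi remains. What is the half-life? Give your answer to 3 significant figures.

A/A₀ = 191/1930 ≈ 0.098964.
n = log₂(10.105) ≈ 3.337 half-lives elapsed in 33.1 days.
t½ = 33.1/3.337 ≈ 9.9192 days.

9.92 days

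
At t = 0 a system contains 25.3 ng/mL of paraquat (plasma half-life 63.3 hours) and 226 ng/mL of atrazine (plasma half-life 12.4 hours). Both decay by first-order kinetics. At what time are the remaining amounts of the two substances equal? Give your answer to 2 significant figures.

49 hours

Set 25.3·(1/2)^(t/63.3) = 226·(1/2)^(t/12.4).
Taking log₂: log₂(25.3/226) = t·(1/63.3 − 1/12.4).
log₂(0.11195) = -3.1591; 1/63.3 − 1/12.4 = -0.064847.
t = -3.1591 / -0.064847 ≈ 48.716 hours.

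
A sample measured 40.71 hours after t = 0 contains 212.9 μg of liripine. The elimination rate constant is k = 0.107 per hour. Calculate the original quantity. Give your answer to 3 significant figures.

16600 μg

t½ = ln 2 / k = 0.69315 / 0.107 ≈ 6.478 hours.
Number of half-lives elapsed: n = 40.71/6.478 ≈ 6.2843.
A₀ = A × 2^n = 212.9 × 2^6.2843 = 212.9 × 77.942 ≈ 16594 μg.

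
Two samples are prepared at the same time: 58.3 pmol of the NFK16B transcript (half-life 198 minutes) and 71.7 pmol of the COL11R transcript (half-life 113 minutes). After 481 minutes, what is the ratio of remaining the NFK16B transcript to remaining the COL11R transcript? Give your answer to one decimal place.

NFK16B transcript: 58.3 × (1/2)^(481/198) = 58.3 × (1/2)^2.4293 ≈ 10.824 pmol.
COL11R transcript: 71.7 × (1/2)^(481/113) = 71.7 × (1/2)^4.2566 ≈ 3.751 pmol.
Ratio ≈ 10.824 / 3.751 ≈ 2.8856.

2.9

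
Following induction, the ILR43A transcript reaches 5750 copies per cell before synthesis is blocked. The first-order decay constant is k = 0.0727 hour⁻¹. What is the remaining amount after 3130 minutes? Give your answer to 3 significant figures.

130 copies per cell

t½ = ln 2 / k = 0.69315 / 0.0727 ≈ 9.5343 hours.
Convert the elapsed time: 3130 minutes = 52.1667 hours.
Number of half-lives: n = 52.1667/9.5343 ≈ 5.4714.
Remaining = 5750 × (1/2)^5.4714 = 5750 × 0.022539 ≈ 129.6 copies per cell.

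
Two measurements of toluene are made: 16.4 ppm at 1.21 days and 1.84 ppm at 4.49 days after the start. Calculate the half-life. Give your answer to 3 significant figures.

Over Δt = 4.49 − 1.21 = 3.28 days, the level fell by a factor of 16.4/1.84 ≈ 8.913.
n = log₂(8.913) ≈ 3.1559 half-lives, so t½ = 3.28/3.1559 ≈ 1.0393 days.

1.04 days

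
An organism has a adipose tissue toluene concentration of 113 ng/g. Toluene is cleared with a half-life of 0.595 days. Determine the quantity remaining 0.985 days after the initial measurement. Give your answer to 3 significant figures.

Number of half-lives: n = 0.985/0.595 ≈ 1.6555.
Remaining = 113 × (1/2)^1.6555 = 113 × 0.31744 ≈ 35.87 ng/g.

35.9 ng/g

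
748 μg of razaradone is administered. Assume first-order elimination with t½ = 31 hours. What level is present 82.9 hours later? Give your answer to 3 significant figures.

Number of half-lives: n = 82.9/31 ≈ 2.6742.
Remaining = 748 × (1/2)^2.6742 = 748 × 0.15667 ≈ 117.19 μg.

117 μg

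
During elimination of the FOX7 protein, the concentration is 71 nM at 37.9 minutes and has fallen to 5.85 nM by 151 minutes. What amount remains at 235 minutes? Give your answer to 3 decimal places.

Over Δt = 151 − 37.9 = 113.1 minutes, the level fell by a factor of 71/5.85 ≈ 12.137.
n = log₂(12.137) ≈ 3.6013 half-lives, so t½ = 113.1/3.6013 ≈ 31.405 minutes.
From t = 151 to t = 235: 5.85 × (1/2)^((235−151)/31.405) ≈ 0.91619 nM.

0.916 nM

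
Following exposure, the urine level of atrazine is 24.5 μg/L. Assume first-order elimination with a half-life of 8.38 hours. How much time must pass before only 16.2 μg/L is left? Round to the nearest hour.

5 hours

Fraction remaining = 16.2/24.5 ≈ 0.66122.
n = log₂(24.5/16.2) = ln(1.5123)/ln 2 ≈ 0.59679 half-lives.
t = n × t½ = 0.59679 × 8.38 ≈ 5.0011 hours.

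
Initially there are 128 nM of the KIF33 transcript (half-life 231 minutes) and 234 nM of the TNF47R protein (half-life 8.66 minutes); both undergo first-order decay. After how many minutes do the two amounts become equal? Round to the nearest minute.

8 minutes

Set 128·(1/2)^(t/231) = 234·(1/2)^(t/8.66).
Taking log₂: log₂(128/234) = t·(1/231 − 1/8.66).
log₂(0.54701) = -0.87036; 1/231 − 1/8.66 = -0.11114.
t = -0.87036 / -0.11114 ≈ 7.8309 minutes.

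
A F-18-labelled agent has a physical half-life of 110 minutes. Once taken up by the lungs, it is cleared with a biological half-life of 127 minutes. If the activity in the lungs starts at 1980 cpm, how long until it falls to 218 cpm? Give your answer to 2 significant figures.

190 minutes

1/t_eff = 1/t_phys + 1/t_biol = 1/110 + 1/127 = 0.016965 per minute.
t_eff = 110 × 127 / (110 + 127) ≈ 58.945 minutes.
n = log₂(1980/218) ≈ 3.1831; t = 3.1831 × 58.945 ≈ 187.63 minutes.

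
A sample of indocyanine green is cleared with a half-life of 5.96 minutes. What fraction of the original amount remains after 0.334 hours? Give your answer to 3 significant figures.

0.334 hours = 20.04 minutes.
n = 20.04/5.96 ≈ 3.3624 half-lives.
Fraction remaining = (1/2)^3.3624 ≈ 0.097233.

0.0972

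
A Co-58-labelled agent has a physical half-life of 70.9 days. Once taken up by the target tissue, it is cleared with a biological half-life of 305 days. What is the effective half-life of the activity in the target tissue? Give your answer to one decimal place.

57.5 days

1/t_eff = 1/t_phys + 1/t_biol = 1/70.9 + 1/305 = 0.017383 per day.
t_eff = 70.9 × 305 / (70.9 + 305) ≈ 57.527 days.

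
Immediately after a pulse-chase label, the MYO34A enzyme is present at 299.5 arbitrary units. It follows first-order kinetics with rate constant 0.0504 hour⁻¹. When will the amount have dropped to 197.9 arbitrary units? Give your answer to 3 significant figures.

8.22 hours

t½ = ln 2 / λ = 0.69315 / 0.0504 ≈ 13.753 hours.
Fraction remaining = 197.9/299.5 ≈ 0.66077.
n = log₂(299.5/197.9) = ln(1.5134)/ln 2 ≈ 0.59778 half-lives.
t = n × t½ = 0.59778 × 13.753 ≈ 8.2213 hours.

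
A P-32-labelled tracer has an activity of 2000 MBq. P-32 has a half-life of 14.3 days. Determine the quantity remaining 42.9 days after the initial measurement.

250 MBq

Elapsed time is 3 half-lives (42.9/14.3).
Each half-life halves the amount: 2000 × (1/2)^3 = 2000/8 = 250 MBq.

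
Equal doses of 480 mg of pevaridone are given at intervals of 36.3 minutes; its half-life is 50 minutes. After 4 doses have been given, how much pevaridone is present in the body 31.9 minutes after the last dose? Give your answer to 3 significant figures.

The 4 doses were given 140.8, 104.5, 68.2, 31.9 minutes ago.
Total = 480·(1/2)^(140.8/50) + 480·(1/2)^(104.5/50) + 480·(1/2)^(68.2/50) + 480·(1/2)^(31.9/50)
      = 68.162 + 112.74 + 186.48 + 308.45 ≈ 675.84 mg.

676 mg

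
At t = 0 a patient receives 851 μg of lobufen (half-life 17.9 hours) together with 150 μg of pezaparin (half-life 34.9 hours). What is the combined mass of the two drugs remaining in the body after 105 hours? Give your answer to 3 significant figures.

33.2 μg

lobufen: 851 × (1/2)^(105/17.9) = 851 × (1/2)^5.8659 ≈ 14.592 μg.
pezaparin: 150 × (1/2)^(105/34.9) = 150 × (1/2)^3.0086 ≈ 18.639 μg.
Total = 14.592 + 18.639 ≈ 33.23 μg.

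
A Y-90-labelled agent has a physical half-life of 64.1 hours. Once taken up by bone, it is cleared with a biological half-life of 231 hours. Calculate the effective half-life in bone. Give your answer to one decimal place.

1/t_eff = 1/t_phys + 1/t_biol = 1/64.1 + 1/231 = 0.01993 per hour.
t_eff = 64.1 × 231 / (64.1 + 231) ≈ 50.177 hours.

50.2 hours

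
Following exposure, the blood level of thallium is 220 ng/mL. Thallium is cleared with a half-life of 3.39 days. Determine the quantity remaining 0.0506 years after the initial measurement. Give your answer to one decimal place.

Convert the elapsed time: 0.0506 years = 18.469 days.
Number of half-lives: n = 18.469/3.39 ≈ 5.4481.
Remaining = 220 × (1/2)^5.4481 = 220 × 0.022907 ≈ 5.0395 ng/mL.

5.0 ng/mL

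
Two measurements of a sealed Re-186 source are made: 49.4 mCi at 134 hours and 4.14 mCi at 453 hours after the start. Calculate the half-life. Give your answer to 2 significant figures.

89 hours

Over Δt = 453 − 134 = 319 hours, the level fell by a factor of 49.4/4.14 ≈ 11.932.
n = log₂(11.932) ≈ 3.5768 half-lives, so t½ = 319/3.5768 ≈ 89.186 hours.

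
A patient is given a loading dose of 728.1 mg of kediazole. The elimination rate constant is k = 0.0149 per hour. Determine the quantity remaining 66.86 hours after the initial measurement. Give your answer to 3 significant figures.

t½ = ln 2 / k = 0.69315 / 0.0149 ≈ 46.52 hours.
Number of half-lives: n = 66.86/46.52 ≈ 1.4372.
Remaining = 728.1 × (1/2)^1.4372 = 728.1 × 0.36927 ≈ 268.87 mg.

269 mg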